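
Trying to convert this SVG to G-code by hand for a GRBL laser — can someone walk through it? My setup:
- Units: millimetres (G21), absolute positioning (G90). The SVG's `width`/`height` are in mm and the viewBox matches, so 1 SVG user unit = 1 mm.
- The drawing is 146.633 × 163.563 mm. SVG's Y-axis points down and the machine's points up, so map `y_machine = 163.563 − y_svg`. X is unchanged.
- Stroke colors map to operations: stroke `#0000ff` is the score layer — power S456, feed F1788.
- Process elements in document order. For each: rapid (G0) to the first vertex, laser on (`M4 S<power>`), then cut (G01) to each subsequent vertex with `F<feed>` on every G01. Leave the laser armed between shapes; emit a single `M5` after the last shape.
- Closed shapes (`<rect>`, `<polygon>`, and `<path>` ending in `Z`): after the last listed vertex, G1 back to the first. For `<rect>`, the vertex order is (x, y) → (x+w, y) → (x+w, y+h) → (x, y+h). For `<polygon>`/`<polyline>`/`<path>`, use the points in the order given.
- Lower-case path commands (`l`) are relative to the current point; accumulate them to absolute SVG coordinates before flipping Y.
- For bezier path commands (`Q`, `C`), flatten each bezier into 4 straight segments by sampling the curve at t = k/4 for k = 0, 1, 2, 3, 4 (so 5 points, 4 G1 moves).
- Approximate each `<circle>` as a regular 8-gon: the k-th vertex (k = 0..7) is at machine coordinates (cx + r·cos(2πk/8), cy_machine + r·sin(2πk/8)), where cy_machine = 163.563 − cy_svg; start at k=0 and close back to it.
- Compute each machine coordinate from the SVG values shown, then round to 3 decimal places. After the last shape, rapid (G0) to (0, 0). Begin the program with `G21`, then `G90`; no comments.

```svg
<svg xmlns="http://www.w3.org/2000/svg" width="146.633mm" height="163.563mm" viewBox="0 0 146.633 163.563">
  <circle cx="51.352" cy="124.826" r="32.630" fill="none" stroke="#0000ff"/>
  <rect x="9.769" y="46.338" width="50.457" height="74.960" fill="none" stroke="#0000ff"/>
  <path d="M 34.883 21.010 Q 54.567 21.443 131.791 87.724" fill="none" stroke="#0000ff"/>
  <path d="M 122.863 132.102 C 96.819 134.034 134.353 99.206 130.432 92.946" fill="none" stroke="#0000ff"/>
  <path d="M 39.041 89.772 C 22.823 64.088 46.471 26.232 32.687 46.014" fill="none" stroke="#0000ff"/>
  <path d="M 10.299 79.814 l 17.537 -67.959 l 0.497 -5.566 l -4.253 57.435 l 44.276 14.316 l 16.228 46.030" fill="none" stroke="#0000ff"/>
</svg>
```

Since the viewBox matches the mm dimensions, user units are millimetres directly. The only transform is the Y-flip y_m = 163.563 − y_svg.

Shape 1 is a circle drawn with `<circle>`. Its stroke #0000ff means score at S456, F1788. After flipping Y the toolpath is (83.982,38.737) → (74.425,61.810) → (51.352,71.367) → (28.279,61.810) → (18.722,38.737) → (28.279,15.664) → (51.352,6.107) → (74.425,15.664) → (83.982,38.737), returning to the start.

Shape 2 is a rectangle drawn with `<rect>`. Its stroke #0000ff means score at S456, F1788. After flipping Y the toolpath is (9.769,117.225) → (60.226,117.225) → (60.226,42.265) → (9.769,42.265) → (9.769,117.225), returning to the start.

Shape 3 is a quadratic bezier drawn with `<path>`. Its stroke #0000ff means score at S456, F1788. After flipping Y the toolpath is (34.883,142.553) → (48.321,138.221) → (68.952,125.658) → (96.775,104.864) → (131.791,75.839).

Shape 4 is a cubic bezier drawn with `<path>`. Its stroke #0000ff means score at S456, F1788. After flipping Y the toolpath is (122.863,31.461) → (113.610,35.884) → (118.351,47.967) → (127.241,61.586) → (130.432,70.617).

Shape 5 is a cubic bezier drawn with `<path>`. Its stroke #0000ff means score at S456, F1788. After flipping Y the toolpath is (39.041,73.791) → (33.145,94.245) → (34.951,112.720) → (37.214,122.669) → (32.687,117.549).

Shape 6 is a open polyline drawn with `<path>`. Its stroke #0000ff means score at S456, F1788. After flipping Y the toolpath is (10.299,83.749) → (27.836,151.708) → (28.333,157.274) → (24.080,99.839) → (68.356,85.523) → (84.584,39.493).

G21
G90
G0 X83.982 Y38.737
M4 S456
G01 X74.425 Y61.810 F1788
G01 X51.352 Y71.367 F1788
G01 X28.279 Y61.810 F1788
G01 X18.722 Y38.737 F1788
G01 X28.279 Y15.664 F1788
G01 X51.352 Y6.107 F1788
G01 X74.425 Y15.664 F1788
G01 X83.982 Y38.737 F1788
G0 X9.769 Y117.225
M4 S456
G01 X60.226 Y117.225 F1788
G01 X60.226 Y42.265 F1788
G01 X9.769 Y42.265 F1788
G01 X9.769 Y117.225 F1788
G0 X34.883 Y142.553
M4 S456
G01 X48.321 Y138.221 F1788
G01 X68.952 Y125.658 F1788
G01 X96.775 Y104.864 F1788
G01 X131.791 Y75.839 F1788
G0 X122.863 Y31.461
M4 S456
G01 X113.610 Y35.884 F1788
G01 X118.351 Y47.967 F1788
G01 X127.241 Y61.586 F1788
G01 X130.432 Y70.617 F1788
G0 X39.041 Y73.791
M4 S456
G01 X33.145 Y94.245 F1788
G01 X34.951 Y112.720 F1788
G01 X37.214 Y122.669 F1788
G01 X32.687 Y117.549 F1788
G0 X10.299 Y83.749
M4 S456
G01 X27.836 Y151.708 F1788
G01 X28.333 Y157.274 F1788
G01 X24.080 Y99.839 F1788
G01 X68.356 Y85.523 F1788
G01 X84.584 Y39.493 F1788
M5
G0 X0.000 Y0.000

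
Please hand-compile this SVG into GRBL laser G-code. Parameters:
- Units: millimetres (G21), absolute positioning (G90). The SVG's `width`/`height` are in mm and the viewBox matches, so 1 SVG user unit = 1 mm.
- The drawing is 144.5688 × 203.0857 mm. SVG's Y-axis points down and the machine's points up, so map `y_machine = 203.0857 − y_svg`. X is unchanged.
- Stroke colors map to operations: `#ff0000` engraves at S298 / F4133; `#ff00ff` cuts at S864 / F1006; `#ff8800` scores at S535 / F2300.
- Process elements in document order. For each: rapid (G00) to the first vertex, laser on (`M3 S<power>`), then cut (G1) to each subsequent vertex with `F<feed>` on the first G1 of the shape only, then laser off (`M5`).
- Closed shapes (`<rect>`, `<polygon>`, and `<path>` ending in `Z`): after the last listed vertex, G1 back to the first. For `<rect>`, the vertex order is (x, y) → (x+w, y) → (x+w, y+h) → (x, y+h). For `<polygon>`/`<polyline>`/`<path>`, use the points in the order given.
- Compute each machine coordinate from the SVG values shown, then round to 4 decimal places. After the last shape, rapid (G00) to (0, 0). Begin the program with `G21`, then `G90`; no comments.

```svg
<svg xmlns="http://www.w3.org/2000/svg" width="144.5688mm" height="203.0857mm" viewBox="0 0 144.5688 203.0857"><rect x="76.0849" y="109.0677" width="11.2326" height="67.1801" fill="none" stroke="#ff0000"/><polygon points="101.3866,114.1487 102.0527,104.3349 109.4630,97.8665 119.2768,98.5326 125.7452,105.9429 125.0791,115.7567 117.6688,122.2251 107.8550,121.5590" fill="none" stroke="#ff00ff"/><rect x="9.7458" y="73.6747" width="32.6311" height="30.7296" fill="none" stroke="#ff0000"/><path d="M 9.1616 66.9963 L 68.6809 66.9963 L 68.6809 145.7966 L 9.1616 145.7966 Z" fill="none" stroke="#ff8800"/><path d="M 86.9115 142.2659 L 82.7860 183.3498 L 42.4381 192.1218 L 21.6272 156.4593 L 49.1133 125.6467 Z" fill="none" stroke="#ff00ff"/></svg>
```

G21
G90
G00 X76.0849 Y94.0180
M3 S298
G1 X87.3175 Y94.0180 F4133
G1 X87.3175 Y26.8379
G1 X76.0849 Y26.8379
G1 X76.0849 Y94.0180
M5
G00 X101.3866 Y88.9370
M3 S864
G1 X102.0527 Y98.7508 F1006
G1 X109.4630 Y105.2192
G1 X119.2768 Y104.5531
G1 X125.7452 Y97.1428
G1 X125.0791 Y87.3290
G1 X117.6688 Y80.8606
G1 X107.8550 Y81.5267
G1 X101.3866 Y88.9370
M5
G00 X9.7458 Y129.4110
M3 S298
G1 X42.3769 Y129.4110 F4133
G1 X42.3769 Y98.6814
G1 X9.7458 Y98.6814
G1 X9.7458 Y129.4110
M5
G00 X9.1616 Y136.0894
M3 S535
G1 X68.6809 Y136.0894 F2300
G1 X68.6809 Y57.2891
G1 X9.1616 Y57.2891
G1 X9.1616 Y136.0894
M5
G00 X86.9115 Y60.8198
M3 S864
G1 X82.7860 Y19.7359 F1006
G1 X42.4381 Y10.9639
G1 X21.6272 Y46.6264
G1 X49.1133 Y77.4390
G1 X86.9115 Y60.8198
M5
G00 X0.0000 Y0.0000

Since the viewBox matches the mm dimensions, user units are millimetres directly. The only transform is the Y-flip y_m = 203.0857 − y_svg.

Shape 1 is a rectangle drawn with `<rect>`. Its stroke #ff0000 means engrave at S298, F4133. After flipping Y the toolpath is (76.0849,94.0180) → (87.3175,94.0180) → (87.3175,26.8379) → (76.0849,26.8379) → (76.0849,94.0180), returning to the start.

Shape 2 is a regular polygon drawn with `<polygon>`. Its stroke #ff00ff means cut at S864, F1006. After flipping Y the toolpath is (101.3866,88.9370) → (102.0527,98.7508) → (109.4630,105.2192) → (119.2768,104.5531) → (125.7452,97.1428) → (125.0791,87.3290) → (117.6688,80.8606) → (107.8550,81.5267) → (101.3866,88.9370), returning to the start.

Shape 3 is a rectangle drawn with `<rect>`. Its stroke #ff0000 means engrave at S298, F4133. After flipping Y the toolpath is (9.7458,129.4110) → (42.3769,129.4110) → (42.3769,98.6814) → (9.7458,98.6814) → (9.7458,129.4110), returning to the start.

Shape 4 is a rectangle drawn with `<path>`. Its stroke #ff8800 means score at S535, F2300. After flipping Y the toolpath is (9.1616,136.0894) → (68.6809,136.0894) → (68.6809,57.2891) → (9.1616,57.2891) → (9.1616,136.0894), returning to the start.

Shape 5 is a regular polygon drawn with `<path>`. Its stroke #ff00ff means cut at S864, F1006. After flipping Y the toolpath is (86.9115,60.8198) → (82.7860,19.7359) → (42.4381,10.9639) → (21.6272,46.6264) → (49.1133,77.4390) → (86.9115,60.8198), returning to the start.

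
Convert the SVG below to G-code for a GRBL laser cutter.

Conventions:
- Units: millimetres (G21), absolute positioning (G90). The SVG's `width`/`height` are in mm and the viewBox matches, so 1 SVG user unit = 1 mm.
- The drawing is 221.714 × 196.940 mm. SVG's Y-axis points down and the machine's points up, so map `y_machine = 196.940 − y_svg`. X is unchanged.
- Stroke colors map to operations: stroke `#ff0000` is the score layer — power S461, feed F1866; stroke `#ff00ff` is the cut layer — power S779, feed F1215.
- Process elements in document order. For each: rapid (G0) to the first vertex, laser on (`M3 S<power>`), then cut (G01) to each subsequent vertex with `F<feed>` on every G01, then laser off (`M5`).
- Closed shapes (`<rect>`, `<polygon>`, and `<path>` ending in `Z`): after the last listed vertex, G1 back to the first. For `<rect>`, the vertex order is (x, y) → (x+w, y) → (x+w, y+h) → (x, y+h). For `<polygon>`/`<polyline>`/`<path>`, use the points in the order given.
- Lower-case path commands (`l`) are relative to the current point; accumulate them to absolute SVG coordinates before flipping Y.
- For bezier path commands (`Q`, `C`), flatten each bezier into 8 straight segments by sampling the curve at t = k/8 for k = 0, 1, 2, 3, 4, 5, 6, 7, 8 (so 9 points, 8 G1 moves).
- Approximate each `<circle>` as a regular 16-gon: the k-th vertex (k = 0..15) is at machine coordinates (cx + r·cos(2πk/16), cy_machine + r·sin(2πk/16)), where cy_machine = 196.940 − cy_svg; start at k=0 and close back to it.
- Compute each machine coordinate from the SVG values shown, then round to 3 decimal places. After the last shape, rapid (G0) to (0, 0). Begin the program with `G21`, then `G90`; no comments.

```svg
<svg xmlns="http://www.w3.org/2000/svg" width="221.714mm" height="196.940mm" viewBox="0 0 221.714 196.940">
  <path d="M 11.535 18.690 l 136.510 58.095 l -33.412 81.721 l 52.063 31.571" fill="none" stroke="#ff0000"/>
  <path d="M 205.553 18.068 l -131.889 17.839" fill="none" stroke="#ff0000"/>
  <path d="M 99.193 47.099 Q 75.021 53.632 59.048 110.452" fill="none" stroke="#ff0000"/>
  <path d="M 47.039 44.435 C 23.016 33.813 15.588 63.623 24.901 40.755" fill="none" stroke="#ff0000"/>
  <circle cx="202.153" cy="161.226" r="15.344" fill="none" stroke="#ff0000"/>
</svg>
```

G21
G90
G0 X11.535 Y178.250
M3 S461
G01 X148.045 Y120.155 F1866
G01 X114.633 Y38.434 F1866
G01 X166.696 Y6.863 F1866
M5
G0 X205.553 Y178.872
M3 S461
G01 X73.664 Y161.033 F1866
M5
G0 X99.193 Y149.841
M3 S461
G01 X93.278 Y147.422 F1866
G01 X87.619 Y143.432 F1866
G01 X82.217 Y137.870 F1866
G01 X77.071 Y130.736 F1866
G01 X72.181 Y122.031 F1866
G01 X67.547 Y111.755 F1866
G01 X63.169 Y99.907 F1866
G01 X59.048 Y86.488 F1866
M5
G0 X47.039 Y152.505
M3 S461
G01 X38.809 Y154.775 F1866
G01 X32.136 Y154.345 F1866
G01 X27.022 Y152.308 F1866
G01 X23.469 Y149.753 F1866
G01 X21.479 Y147.772 F1866
G01 X21.053 Y147.456 F1866
G01 X22.193 Y149.897 F1866
G01 X24.901 Y156.185 F1866
M5
G0 X217.497 Y35.714
M3 S461
G01 X216.329 Y41.586 F1866
G01 X213.003 Y46.564 F1866
G01 X208.025 Y49.890 F1866
G01 X202.153 Y51.058 F1866
G01 X196.281 Y49.890 F1866
G01 X191.303 Y46.564 F1866
G01 X187.977 Y41.586 F1866
G01 X186.809 Y35.714 F1866
G01 X187.977 Y29.842 F1866
G01 X191.303 Y24.864 F1866
G01 X196.281 Y21.538 F1866
G01 X202.153 Y20.370 F1866
G01 X208.025 Y21.538 F1866
G01 X213.003 Y24.864 F1866
G01 X216.329 Y29.842 F1866
G01 X217.497 Y35.714 F1866
M5
G0 X0.000 Y0.000

Since the viewBox matches the mm dimensions, user units are millimetres directly. The only transform is the Y-flip y_m = 196.940 − y_svg.

Shape 1 is a open polyline drawn with `<path>`. Its stroke #ff0000 means score at S461, F1866. After flipping Y the toolpath is (11.535,178.250) → (148.045,120.155) → (114.633,38.434) → (166.696,6.863).

Shape 2 is a line segment drawn with `<path>`. Its stroke #ff0000 means score at S461, F1866. After flipping Y the toolpath is (205.553,178.872) → (73.664,161.033).

Shape 3 is a quadratic bezier drawn with `<path>`. Its stroke #ff0000 means score at S461, F1866. After flipping Y the toolpath is (99.193,149.841) → (93.278,147.422) → (87.619,143.432) → (82.217,137.870) → (77.071,130.736) → (72.181,122.031) → (67.547,111.755) → (63.169,99.907) → (59.048,86.488).

Shape 4 is a cubic bezier drawn with `<path>`. Its stroke #ff0000 means score at S461, F1866. After flipping Y the toolpath is (47.039,152.505) → (38.809,154.775) → (32.136,154.345) → (27.022,152.308) → (23.469,149.753) → (21.479,147.772) → (21.053,147.456) → (22.193,149.897) → (24.901,156.185).

Shape 5 is a circle drawn with `<circle>`. Its stroke #ff0000 means score at S461, F1866. After flipping Y the toolpath is (217.497,35.714) → (216.329,41.586) → (213.003,46.564) → (208.025,49.890) → (202.153,51.058) → (196.281,49.890) → (191.303,46.564) → (187.977,41.586) → (186.809,35.714) → (187.977,29.842) → (191.303,24.864) → (196.281,21.538) → (202.153,20.370) → (208.025,21.538) → (213.003,24.864) → (216.329,29.842) → (217.497,35.714), returning to the start.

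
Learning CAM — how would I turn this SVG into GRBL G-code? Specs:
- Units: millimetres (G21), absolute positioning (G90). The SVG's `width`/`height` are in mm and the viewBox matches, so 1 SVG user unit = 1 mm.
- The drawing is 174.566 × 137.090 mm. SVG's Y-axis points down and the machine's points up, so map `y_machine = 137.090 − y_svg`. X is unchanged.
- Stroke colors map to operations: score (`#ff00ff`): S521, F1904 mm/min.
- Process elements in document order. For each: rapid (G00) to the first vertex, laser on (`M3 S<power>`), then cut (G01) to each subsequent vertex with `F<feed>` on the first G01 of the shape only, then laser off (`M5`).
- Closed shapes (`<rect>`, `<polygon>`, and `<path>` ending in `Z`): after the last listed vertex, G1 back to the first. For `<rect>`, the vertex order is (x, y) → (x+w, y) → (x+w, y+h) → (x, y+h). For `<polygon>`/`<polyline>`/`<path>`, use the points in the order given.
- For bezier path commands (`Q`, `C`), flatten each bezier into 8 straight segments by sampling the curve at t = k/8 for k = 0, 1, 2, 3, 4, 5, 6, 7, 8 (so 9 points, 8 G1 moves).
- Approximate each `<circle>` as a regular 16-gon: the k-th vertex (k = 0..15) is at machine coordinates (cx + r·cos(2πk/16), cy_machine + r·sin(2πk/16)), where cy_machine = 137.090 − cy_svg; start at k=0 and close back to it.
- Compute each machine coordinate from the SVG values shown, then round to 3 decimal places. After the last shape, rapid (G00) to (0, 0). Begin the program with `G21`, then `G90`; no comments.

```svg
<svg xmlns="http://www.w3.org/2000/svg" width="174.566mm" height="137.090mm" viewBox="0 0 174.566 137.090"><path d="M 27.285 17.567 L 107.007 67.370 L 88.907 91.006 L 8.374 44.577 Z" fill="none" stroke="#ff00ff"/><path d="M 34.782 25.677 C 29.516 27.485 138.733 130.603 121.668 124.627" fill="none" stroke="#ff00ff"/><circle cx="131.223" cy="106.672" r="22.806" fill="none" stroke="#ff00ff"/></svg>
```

G21
G90
G00 X27.285 Y119.523
M3 S521
G01 X107.007 Y69.720 F1904
G01 X88.907 Y46.084
G01 X8.374 Y92.513
G01 X27.285 Y119.523
M5
G00 X34.782 Y111.413
M3 S521
G01 X37.703 Y106.397 F1904
G01 X48.536 Y94.349
G01 X64.459 Y77.734
G01 X82.650 Y59.019
G01 X100.287 Y40.669
G01 X114.551 Y25.149
G01 X122.618 Y14.925
G01 X121.668 Y12.463
M5
G00 X154.029 Y30.418
M3 S521
G01 X152.293 Y39.145 F1904
G01 X147.349 Y46.544
G01 X139.950 Y51.488
G01 X131.223 Y53.224
G01 X122.496 Y51.488
G01 X115.097 Y46.544
G01 X110.153 Y39.145
G01 X108.417 Y30.418
G01 X110.153 Y21.691
G01 X115.097 Y14.292
G01 X122.496 Y9.348
G01 X131.223 Y7.612
G01 X139.950 Y9.348
G01 X147.349 Y14.292
G01 X152.293 Y21.691
G01 X154.029 Y30.418
M5
G00 X0.000 Y0.000

1 u = 1 mm; y_m = 137.090 − y.

[1] `<path>` closed polygon, #ff00ff→score S521 F1904: (27.285,119.523) → (107.007,69.720) → (88.907,46.084) → (8.374,92.513) → (27.285,119.523) (closed)

[2] `<path>` cubic bezier, #ff00ff→score S521 F1904: (34.782,111.413) → (37.703,106.397) → (48.536,94.349) → (64.459,77.734) → (82.650,59.019) → (100.287,40.669) → (114.551,25.149) → (122.618,14.925) → (121.668,12.463)

[3] `<circle>` circle, #ff00ff→score S521 F1904: (154.029,30.418) → (152.293,39.145) → (147.349,46.544) → (139.950,51.488) → (131.223,53.224) → (122.496,51.488) → (115.097,46.544) → (110.153,39.145) → (108.417,30.418) → (110.153,21.691) → (115.097,14.292) → (122.496,9.348) → (131.223,7.612) → (139.950,9.348) → (147.349,14.292) → (152.293,21.691) → (154.029,30.418) (closed)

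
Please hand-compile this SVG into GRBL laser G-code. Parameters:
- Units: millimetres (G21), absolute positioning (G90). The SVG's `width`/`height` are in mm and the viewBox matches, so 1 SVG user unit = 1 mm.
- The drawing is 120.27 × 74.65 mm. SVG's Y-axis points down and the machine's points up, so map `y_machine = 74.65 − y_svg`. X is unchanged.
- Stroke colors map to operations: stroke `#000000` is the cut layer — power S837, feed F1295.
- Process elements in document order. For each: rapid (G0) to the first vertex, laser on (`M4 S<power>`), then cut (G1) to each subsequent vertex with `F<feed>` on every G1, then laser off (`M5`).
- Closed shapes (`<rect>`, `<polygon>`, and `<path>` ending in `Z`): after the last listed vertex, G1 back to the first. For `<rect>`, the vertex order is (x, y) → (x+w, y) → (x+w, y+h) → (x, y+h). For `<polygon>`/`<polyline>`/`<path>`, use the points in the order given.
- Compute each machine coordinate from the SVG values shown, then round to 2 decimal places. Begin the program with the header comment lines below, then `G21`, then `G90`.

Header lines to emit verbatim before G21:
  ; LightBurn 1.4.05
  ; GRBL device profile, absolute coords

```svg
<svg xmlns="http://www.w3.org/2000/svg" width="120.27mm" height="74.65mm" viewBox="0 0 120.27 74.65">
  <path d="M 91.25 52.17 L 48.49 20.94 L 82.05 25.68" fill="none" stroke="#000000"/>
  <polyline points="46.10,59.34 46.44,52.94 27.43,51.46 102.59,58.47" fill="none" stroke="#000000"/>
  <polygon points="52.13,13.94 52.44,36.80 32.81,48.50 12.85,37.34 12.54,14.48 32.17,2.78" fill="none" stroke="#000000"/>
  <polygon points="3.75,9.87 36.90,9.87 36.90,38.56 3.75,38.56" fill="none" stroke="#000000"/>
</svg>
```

; LightBurn 1.4.05
; GRBL device profile, absolute coords
G21
G90
G0 X91.25 Y22.48
M4 S837
G1 X48.49 Y53.71 F1295
G1 X82.05 Y48.97 F1295
M5
G0 X46.10 Y15.31
M4 S837
G1 X46.44 Y21.71 F1295
G1 X27.43 Y23.19 F1295
G1 X102.59 Y16.18 F1295
M5
G0 X52.13 Y60.71
M4 S837
G1 X52.44 Y37.85 F1295
G1 X32.81 Y26.15 F1295
G1 X12.85 Y37.31 F1295
G1 X12.54 Y60.17 F1295
G1 X32.17 Y71.87 F1295
G1 X52.13 Y60.71 F1295
M5
G0 X3.75 Y64.78
M4 S837
G1 X36.90 Y64.78 F1295
G1 X36.90 Y36.09 F1295
G1 X3.75 Y36.09 F1295
G1 X3.75 Y64.78 F1295
M5

Since the viewBox matches the mm dimensions, user units are millimetres directly. The only transform is the Y-flip y_m = 74.65 − y_svg.

Shape 1 is a open polyline drawn with `<path>`. Its stroke #000000 means cut at S837, F1295. After flipping Y the toolpath is (91.25,22.48) → (48.49,53.71) → (82.05,48.97).

Shape 2 is a open polyline drawn with `<polyline>`. Its stroke #000000 means cut at S837, F1295. After flipping Y the toolpath is (46.10,15.31) → (46.44,21.71) → (27.43,23.19) → (102.59,16.18).

Shape 3 is a regular polygon drawn with `<polygon>`. Its stroke #000000 means cut at S837, F1295. After flipping Y the toolpath is (52.13,60.71) → (52.44,37.85) → (32.81,26.15) → (12.85,37.31) → (12.54,60.17) → (32.17,71.87) → (52.13,60.71), returning to the start.

Shape 4 is a rectangle drawn with `<polygon>`. Its stroke #000000 means cut at S837, F1295. After flipping Y the toolpath is (3.75,64.78) → (36.90,64.78) → (36.90,36.09) → (3.75,36.09) → (3.75,64.78), returning to the start.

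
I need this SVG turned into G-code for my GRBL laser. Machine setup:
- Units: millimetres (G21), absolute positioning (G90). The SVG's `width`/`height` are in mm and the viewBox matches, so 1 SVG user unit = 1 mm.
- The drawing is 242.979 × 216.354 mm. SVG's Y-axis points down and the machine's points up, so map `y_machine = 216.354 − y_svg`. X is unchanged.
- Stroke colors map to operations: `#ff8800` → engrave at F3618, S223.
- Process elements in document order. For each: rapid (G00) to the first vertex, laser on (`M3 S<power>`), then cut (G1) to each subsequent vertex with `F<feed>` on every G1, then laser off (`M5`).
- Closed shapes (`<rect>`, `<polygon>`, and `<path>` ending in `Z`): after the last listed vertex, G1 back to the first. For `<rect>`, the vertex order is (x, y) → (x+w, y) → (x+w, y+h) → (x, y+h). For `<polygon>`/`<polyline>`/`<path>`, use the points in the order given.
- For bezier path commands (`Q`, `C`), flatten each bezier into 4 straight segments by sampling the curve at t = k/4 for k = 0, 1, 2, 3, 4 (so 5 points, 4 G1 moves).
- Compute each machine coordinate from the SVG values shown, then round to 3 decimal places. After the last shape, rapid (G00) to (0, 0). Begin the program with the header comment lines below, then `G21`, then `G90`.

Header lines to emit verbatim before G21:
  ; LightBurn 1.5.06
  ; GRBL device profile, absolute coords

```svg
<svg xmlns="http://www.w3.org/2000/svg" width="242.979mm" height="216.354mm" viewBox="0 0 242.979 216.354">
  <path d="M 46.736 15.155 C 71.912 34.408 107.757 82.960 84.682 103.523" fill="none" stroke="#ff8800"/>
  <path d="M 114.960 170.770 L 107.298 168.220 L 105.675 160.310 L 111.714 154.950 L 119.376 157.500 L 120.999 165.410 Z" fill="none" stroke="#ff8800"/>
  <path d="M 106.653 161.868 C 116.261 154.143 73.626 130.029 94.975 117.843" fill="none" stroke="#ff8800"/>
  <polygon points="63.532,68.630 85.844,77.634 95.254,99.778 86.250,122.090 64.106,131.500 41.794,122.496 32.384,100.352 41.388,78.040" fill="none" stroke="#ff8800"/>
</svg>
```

Since the viewBox matches the mm dimensions, user units are millimetres directly. The only transform is the Y-flip y_m = 216.354 − y_svg.

Shape 1 is a cubic bezier drawn with `<path>`. Its stroke #ff8800 means engrave at S223, F3618. After flipping Y the toolpath is (46.736,201.199) → (66.531,182.161) → (83.803,157.506) → (92.028,132.606) → (84.682,112.831).

Shape 2 is a regular polygon drawn with `<path>`. Its stroke #ff8800 means engrave at S223, F3618. After flipping Y the toolpath is (114.960,45.584) → (107.298,48.134) → (105.675,56.044) → (111.714,61.404) → (119.376,58.854) → (120.999,50.944) → (114.960,45.584), returning to the start.

Shape 3 is a cubic bezier drawn with `<path>`. Its stroke #ff8800 means engrave at S223, F3618. After flipping Y the toolpath is (106.653,54.486) → (105.879,62.910) → (96.411,74.826) → (89.144,87.577) → (94.975,98.511).

Shape 4 is a regular polygon drawn with `<polygon>`. Its stroke #ff8800 means engrave at S223, F3618. After flipping Y the toolpath is (63.532,147.724) → (85.844,138.720) → (95.254,116.576) → (86.250,94.264) → (64.106,84.854) → (41.794,93.858) → (32.384,116.002) → (41.388,138.314) → (63.532,147.724), returning to the start.

; LightBurn 1.5.06
; GRBL device profile, absolute coords
G21
G90
G00 X46.736 Y201.199
M3 S223
G1 X66.531 Y182.161 F3618
G1 X83.803 Y157.506 F3618
G1 X92.028 Y132.606 F3618
G1 X84.682 Y112.831 F3618
M5
G00 X114.960 Y45.584
M3 S223
G1 X107.298 Y48.134 F3618
G1 X105.675 Y56.044 F3618
G1 X111.714 Y61.404 F3618
G1 X119.376 Y58.854 F3618
G1 X120.999 Y50.944 F3618
G1 X114.960 Y45.584 F3618
M5
G00 X106.653 Y54.486
M3 S223
G1 X105.879 Y62.910 F3618
G1 X96.411 Y74.826 F3618
G1 X89.144 Y87.577 F3618
G1 X94.975 Y98.511 F3618
M5
G00 X63.532 Y147.724
M3 S223
G1 X85.844 Y138.720 F3618
G1 X95.254 Y116.576 F3618
G1 X86.250 Y94.264 F3618
G1 X64.106 Y84.854 F3618
G1 X41.794 Y93.858 F3618
G1 X32.384 Y116.002 F3618
G1 X41.388 Y138.314 F3618
G1 X63.532 Y147.724 F3618
M5
G00 X0.000 Y0.000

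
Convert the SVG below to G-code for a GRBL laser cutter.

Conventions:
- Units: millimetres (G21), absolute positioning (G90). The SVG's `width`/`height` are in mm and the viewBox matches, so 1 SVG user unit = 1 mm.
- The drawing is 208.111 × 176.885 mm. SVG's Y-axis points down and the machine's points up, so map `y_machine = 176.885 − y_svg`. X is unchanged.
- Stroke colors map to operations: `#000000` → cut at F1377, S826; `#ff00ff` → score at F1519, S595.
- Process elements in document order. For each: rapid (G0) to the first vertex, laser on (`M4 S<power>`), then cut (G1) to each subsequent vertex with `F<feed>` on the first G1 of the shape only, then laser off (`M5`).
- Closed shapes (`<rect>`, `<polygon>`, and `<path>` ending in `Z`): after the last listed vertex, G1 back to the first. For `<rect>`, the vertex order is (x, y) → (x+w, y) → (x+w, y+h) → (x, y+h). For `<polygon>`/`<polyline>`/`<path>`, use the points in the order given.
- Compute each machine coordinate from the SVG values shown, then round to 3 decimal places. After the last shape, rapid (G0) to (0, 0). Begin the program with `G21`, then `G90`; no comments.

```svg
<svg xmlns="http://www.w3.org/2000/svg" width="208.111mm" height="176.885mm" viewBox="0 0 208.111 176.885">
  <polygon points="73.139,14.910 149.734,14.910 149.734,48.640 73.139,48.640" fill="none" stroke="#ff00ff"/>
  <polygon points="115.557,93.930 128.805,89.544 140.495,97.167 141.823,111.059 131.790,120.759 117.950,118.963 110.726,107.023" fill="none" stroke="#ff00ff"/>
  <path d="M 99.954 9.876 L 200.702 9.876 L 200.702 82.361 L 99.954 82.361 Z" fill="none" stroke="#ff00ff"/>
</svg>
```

G21
G90
G0 X73.139 Y161.975
M4 S595
G1 X149.734 Y161.975 F1519
G1 X149.734 Y128.245
G1 X73.139 Y128.245
G1 X73.139 Y161.975
M5
G0 X115.557 Y82.955
M4 S595
G1 X128.805 Y87.341 F1519
G1 X140.495 Y79.718
G1 X141.823 Y65.826
G1 X131.790 Y56.126
G1 X117.950 Y57.922
G1 X110.726 Y69.862
G1 X115.557 Y82.955
M5
G0 X99.954 Y167.009
M4 S595
G1 X200.702 Y167.009 F1519
G1 X200.702 Y94.524
G1 X99.954 Y94.524
G1 X99.954 Y167.009
M5
G0 X0.000 Y0.000

viewBox `0 0 208.111 176.885` with mm width/height → 1 unit = 1 mm. Flip: y_m = 176.885 − y_svg.

**Shape 1** — `<polygon>` rectangle, stroke `#ff00ff` → score (S595, F1519). Machine vertices: (73.139,161.975) → (149.734,161.975) → (149.734,128.245) → (73.139,128.245) → (73.139,161.975). Closed: final G1 returns to the first vertex.

**Shape 2** — `<polygon>` regular polygon, stroke `#ff00ff` → score (S595, F1519). Machine vertices: (115.557,82.955) → (128.805,87.341) → (140.495,79.718) → (141.823,65.826) → (131.790,56.126) → (117.950,57.922) → (110.726,69.862) → (115.557,82.955). Closed: final G1 returns to the first vertex.

**Shape 3** — `<path>` rectangle, stroke `#ff00ff` → score (S595, F1519). Machine vertices: (99.954,167.009) → (200.702,167.009) → (200.702,94.524) → (99.954,94.524) → (99.954,167.009). Closed: final G1 returns to the first vertex.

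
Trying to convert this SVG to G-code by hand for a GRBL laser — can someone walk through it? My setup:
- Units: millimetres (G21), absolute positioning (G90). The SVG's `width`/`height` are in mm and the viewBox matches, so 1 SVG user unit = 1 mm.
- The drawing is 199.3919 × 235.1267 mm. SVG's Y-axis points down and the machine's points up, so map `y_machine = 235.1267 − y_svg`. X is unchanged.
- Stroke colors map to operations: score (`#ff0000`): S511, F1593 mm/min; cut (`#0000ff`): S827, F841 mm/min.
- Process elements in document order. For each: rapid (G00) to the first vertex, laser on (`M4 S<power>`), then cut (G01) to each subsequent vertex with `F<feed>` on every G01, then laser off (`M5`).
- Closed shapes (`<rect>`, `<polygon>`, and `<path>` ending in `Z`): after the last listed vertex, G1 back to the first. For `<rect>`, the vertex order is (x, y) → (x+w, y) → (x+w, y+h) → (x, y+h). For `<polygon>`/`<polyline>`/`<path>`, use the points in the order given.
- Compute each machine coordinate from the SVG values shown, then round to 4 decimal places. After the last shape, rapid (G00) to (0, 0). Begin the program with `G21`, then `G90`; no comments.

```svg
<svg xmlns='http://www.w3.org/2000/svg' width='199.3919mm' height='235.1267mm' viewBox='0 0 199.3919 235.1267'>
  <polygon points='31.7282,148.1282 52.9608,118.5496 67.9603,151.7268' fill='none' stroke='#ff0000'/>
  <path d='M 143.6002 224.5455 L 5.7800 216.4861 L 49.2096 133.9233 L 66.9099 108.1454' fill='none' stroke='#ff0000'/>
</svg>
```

1 u = 1 mm; y_m = 235.1267 − y.

[1] `<polygon>` regular polygon, #ff0000→score S511 F1593: (31.7282,86.9985) → (52.9608,116.5771) → (67.9603,83.3999) → (31.7282,86.9985) (closed)

[2] `<path>` open polyline, #ff0000→score S511 F1593: (143.6002,10.5812) → (5.7800,18.6406) → (49.2096,101.2034) → (66.9099,126.9813)

G21
G90
G00 X31.7282 Y86.9985
M4 S511
G01 X52.9608 Y116.5771 F1593
G01 X67.9603 Y83.3999 F1593
G01 X31.7282 Y86.9985 F1593
M5
G00 X143.6002 Y10.5812
M4 S511
G01 X5.7800 Y18.6406 F1593
G01 X49.2096 Y101.2034 F1593
G01 X66.9099 Y126.9813 F1593
M5
G00 X0.0000 Y0.0000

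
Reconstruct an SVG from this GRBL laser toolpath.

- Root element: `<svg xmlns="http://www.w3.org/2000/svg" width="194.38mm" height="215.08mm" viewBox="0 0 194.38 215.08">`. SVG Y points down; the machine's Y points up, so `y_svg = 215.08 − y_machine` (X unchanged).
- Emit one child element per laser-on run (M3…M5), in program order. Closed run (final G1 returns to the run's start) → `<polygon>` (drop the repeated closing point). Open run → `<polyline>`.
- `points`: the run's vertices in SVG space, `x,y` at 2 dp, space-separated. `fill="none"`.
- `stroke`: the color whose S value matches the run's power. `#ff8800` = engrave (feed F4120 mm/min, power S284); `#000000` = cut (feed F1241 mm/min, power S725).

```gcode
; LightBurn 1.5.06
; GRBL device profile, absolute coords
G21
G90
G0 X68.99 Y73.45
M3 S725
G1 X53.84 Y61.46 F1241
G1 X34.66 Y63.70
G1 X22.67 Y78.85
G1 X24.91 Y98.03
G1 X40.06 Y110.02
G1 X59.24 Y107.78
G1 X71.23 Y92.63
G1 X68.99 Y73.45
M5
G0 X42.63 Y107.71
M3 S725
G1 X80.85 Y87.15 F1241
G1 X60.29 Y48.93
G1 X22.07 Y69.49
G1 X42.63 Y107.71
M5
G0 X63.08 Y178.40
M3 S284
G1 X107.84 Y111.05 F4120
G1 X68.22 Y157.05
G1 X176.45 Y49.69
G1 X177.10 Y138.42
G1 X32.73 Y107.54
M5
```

Machine Y-up, SVG Y-down with viewBox height 215.08, so y_svg = 215.08 − y_machine; X carries over.

Run 1: S725 ⇒ cut layer `#000000`. The run returns to its start, so emit a `<polygon>` with points (Y-flipped): 68.99,141.63 53.84,153.62 34.66,151.38 22.67,136.23 24.91,117.05 40.06,105.06 59.24,107.30 71.23,122.45.

Run 2: power S725 maps to stroke `#000000` (cut). The run returns to its start, so emit a `<polygon>` with points (Y-flipped): 42.63,107.37 80.85,127.93 60.29,166.15 22.07,145.59.

Run 3: S284 ⇒ engrave layer `#ff8800`. The run is open, so emit a `<polyline>` with points (Y-flipped): 63.08,36.68 107.84,104.03 68.22,58.03 176.45,165.39 177.10,76.66 32.73,107.54.

<svg xmlns="http://www.w3.org/2000/svg" width="194.38mm" height="215.08mm" viewBox="0 0 194.38 215.08">
  <polygon points="68.99,141.63 53.84,153.62 34.66,151.38 22.67,136.23 24.91,117.05 40.06,105.06 59.24,107.30 71.23,122.45" fill="none" stroke="#000000"/>
  <polygon points="42.63,107.37 80.85,127.93 60.29,166.15 22.07,145.59" fill="none" stroke="#000000"/>
  <polyline points="63.08,36.68 107.84,104.03 68.22,58.03 176.45,165.39 177.10,76.66 32.73,107.54" fill="none" stroke="#ff8800"/>
</svg>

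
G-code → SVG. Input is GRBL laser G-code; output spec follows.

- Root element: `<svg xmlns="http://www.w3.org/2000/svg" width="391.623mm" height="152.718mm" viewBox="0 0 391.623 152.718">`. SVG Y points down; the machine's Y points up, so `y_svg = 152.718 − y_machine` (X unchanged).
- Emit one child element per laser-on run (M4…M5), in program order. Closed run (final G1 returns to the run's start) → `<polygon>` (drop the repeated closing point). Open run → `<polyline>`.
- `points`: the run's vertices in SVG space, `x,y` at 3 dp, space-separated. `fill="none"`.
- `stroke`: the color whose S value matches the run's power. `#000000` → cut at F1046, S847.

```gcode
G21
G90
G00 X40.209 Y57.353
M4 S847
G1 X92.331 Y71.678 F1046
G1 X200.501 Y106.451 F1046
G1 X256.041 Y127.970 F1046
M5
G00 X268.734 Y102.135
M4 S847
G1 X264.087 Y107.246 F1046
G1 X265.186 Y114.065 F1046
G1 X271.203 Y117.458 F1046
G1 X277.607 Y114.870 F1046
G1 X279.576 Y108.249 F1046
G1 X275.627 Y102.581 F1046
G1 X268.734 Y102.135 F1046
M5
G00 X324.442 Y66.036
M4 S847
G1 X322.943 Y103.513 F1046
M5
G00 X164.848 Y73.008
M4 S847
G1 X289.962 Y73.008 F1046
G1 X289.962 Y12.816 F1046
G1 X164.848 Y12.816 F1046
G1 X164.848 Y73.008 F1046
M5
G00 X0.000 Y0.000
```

<svg xmlns="http://www.w3.org/2000/svg" width="391.623mm" height="152.718mm" viewBox="0 0 391.623 152.718">
  <polyline points="40.209,95.365 92.331,81.040 200.501,46.267 256.041,24.748" fill="none" stroke="#000000"/>
  <polygon points="268.734,50.583 264.087,45.472 265.186,38.653 271.203,35.260 277.607,37.848 279.576,44.469 275.627,50.137" fill="none" stroke="#000000"/>
  <polyline points="324.442,86.682 322.943,49.205" fill="none" stroke="#000000"/>
  <polygon points="164.848,79.710 289.962,79.710 289.962,139.902 164.848,139.902" fill="none" stroke="#000000"/>
</svg>

Each laser-on run becomes one SVG element. Flip Y back into SVG space with y_svg = 152.718 − y_machine. Every run uses S847, so all elements get stroke `#000000` (cut).

Run 1: The run is open, so emit a `<polyline>` with points (Y-flipped): 40.209,95.365 92.331,81.040 200.501,46.267 256.041,24.748.

Run 2: The run returns to its start, so emit a `<polygon>` with points (Y-flipped): 268.734,50.583 264.087,45.472 265.186,38.653 271.203,35.260 277.607,37.848 279.576,44.469 275.627,50.137.

Run 3: The run is open, so emit a `<polyline>` with points (Y-flipped): 324.442,86.682 322.943,49.205.

Run 4: The run returns to its start, so emit a `<polygon>` with points (Y-flipped): 164.848,79.710 289.962,79.710 289.962,139.902 164.848,139.902.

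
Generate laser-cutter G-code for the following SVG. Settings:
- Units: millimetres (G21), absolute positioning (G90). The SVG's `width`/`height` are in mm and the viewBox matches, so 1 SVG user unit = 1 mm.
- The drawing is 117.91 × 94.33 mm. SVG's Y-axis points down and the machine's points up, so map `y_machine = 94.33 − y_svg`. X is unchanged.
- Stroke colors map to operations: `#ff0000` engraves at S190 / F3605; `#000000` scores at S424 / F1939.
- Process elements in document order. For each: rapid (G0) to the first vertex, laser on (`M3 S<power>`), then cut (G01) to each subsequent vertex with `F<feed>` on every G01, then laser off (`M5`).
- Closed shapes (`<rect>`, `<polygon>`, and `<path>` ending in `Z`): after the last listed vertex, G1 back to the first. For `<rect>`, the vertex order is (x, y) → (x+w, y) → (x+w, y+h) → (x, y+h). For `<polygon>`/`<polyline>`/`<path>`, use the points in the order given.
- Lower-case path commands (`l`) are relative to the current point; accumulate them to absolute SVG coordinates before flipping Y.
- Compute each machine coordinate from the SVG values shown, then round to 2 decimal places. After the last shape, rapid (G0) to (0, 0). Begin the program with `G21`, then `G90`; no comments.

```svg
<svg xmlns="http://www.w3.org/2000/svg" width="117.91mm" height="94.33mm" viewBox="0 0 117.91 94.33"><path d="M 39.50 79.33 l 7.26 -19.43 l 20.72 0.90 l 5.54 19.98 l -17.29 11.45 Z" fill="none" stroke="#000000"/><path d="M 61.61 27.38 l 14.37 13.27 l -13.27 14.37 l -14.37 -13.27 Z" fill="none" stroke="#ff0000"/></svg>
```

Since the viewBox matches the mm dimensions, user units are millimetres directly. The only transform is the Y-flip y_m = 94.33 − y_svg.

Shape 1 is a regular polygon drawn with `<path>`. Its stroke #000000 means score at S424, F1939. After flipping Y the toolpath is (39.50,15.00) → (46.76,34.43) → (67.48,33.53) → (73.02,13.55) → (55.73,2.10) → (39.50,15.00), returning to the start.

Shape 2 is a regular polygon drawn with `<path>`. Its stroke #ff0000 means engrave at S190, F3605. After flipping Y the toolpath is (61.61,66.95) → (75.98,53.68) → (62.71,39.31) → (48.34,52.58) → (61.61,66.95), returning to the start.

G21
G90
G0 X39.50 Y15.00
M3 S424
G01 X46.76 Y34.43 F1939
G01 X67.48 Y33.53 F1939
G01 X73.02 Y13.55 F1939
G01 X55.73 Y2.10 F1939
G01 X39.50 Y15.00 F1939
M5
G0 X61.61 Y66.95
M3 S190
G01 X75.98 Y53.68 F3605
G01 X62.71 Y39.31 F3605
G01 X48.34 Y52.58 F3605
G01 X61.61 Y66.95 F3605
M5
G0 X0.00 Y0.00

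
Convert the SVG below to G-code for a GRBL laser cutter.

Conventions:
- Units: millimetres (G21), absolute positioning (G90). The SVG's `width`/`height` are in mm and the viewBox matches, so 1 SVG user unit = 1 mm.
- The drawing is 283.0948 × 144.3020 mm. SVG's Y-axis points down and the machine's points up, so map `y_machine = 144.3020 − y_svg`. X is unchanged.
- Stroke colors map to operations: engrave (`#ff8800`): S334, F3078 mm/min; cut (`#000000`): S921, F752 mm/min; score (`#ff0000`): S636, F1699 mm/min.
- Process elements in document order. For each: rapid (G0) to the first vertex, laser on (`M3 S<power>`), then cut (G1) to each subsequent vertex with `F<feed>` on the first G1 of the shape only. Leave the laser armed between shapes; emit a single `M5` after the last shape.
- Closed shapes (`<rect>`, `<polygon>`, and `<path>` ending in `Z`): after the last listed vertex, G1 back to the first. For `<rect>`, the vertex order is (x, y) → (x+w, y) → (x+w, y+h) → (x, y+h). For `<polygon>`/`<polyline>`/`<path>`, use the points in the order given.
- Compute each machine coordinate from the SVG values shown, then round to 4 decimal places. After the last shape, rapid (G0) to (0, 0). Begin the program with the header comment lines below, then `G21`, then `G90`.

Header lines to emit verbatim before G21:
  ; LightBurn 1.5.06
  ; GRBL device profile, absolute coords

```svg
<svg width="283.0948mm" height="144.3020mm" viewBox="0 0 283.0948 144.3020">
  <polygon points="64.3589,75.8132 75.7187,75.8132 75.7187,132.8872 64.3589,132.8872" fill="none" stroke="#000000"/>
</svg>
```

Since the viewBox matches the mm dimensions, user units are millimetres directly. The only transform is the Y-flip y_m = 144.3020 − y_svg.

Shape 1 is a rectangle drawn with `<polygon>`. Its stroke #000000 means cut at S921, F752. After flipping Y the toolpath is (64.3589,68.4888) → (75.7187,68.4888) → (75.7187,11.4148) → (64.3589,11.4148) → (64.3589,68.4888), returning to the start.

; LightBurn 1.5.06
; GRBL device profile, absolute coords
G21
G90
G0 X64.3589 Y68.4888
M3 S921
G1 X75.7187 Y68.4888 F752
G1 X75.7187 Y11.4148
G1 X64.3589 Y11.4148
G1 X64.3589 Y68.4888
M5
G0 X0.0000 Y0.0000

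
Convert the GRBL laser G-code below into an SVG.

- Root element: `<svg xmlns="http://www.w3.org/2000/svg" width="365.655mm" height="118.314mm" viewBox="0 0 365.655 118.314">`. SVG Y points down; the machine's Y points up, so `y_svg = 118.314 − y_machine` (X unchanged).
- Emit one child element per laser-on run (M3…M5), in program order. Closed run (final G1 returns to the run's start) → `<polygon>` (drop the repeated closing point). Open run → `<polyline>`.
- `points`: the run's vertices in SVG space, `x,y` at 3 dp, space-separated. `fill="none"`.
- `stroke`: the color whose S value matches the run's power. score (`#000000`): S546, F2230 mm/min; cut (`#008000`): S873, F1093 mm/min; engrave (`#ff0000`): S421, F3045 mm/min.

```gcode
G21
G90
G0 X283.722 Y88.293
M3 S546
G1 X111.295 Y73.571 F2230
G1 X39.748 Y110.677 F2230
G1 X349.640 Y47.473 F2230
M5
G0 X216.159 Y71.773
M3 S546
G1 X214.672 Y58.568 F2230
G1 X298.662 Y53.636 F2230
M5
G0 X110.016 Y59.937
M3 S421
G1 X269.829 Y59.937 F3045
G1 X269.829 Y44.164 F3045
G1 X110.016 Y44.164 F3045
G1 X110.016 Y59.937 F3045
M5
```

Each laser-on run becomes one SVG element. Flip Y back into SVG space with y_svg = 118.314 − y_machine.

Run 1: power S546 maps to stroke `#000000` (score). The run is open, so emit a `<polyline>` with points (Y-flipped): 283.722,30.021 111.295,44.743 39.748,7.637 349.640,70.841.

Run 2: S546 ⇒ score layer `#000000`. The run is open, so emit a `<polyline>` with points (Y-flipped): 216.159,46.541 214.672,59.746 298.662,64.678.

Run 3: power S421 maps to stroke `#ff0000` (engrave). The run returns to its start, so emit a `<polygon>` with points (Y-flipped): 110.016,58.377 269.829,58.377 269.829,74.150 110.016,74.150.

<svg xmlns="http://www.w3.org/2000/svg" width="365.655mm" height="118.314mm" viewBox="0 0 365.655 118.314">
  <polyline points="283.722,30.021 111.295,44.743 39.748,7.637 349.640,70.841" fill="none" stroke="#000000"/>
  <polyline points="216.159,46.541 214.672,59.746 298.662,64.678" fill="none" stroke="#000000"/>
  <polygon points="110.016,58.377 269.829,58.377 269.829,74.150 110.016,74.150" fill="none" stroke="#ff0000"/>
</svg>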